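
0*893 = 0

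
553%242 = 69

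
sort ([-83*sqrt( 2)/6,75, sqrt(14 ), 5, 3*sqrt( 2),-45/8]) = [ - 83*sqrt( 2 )/6, - 45/8 , sqrt( 14), 3*sqrt(2), 5,75] 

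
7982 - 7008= 974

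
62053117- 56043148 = 6009969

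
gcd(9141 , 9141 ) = 9141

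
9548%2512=2012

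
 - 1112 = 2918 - 4030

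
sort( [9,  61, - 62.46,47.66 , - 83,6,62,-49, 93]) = [-83, - 62.46, - 49,6,9,47.66 , 61,62,93]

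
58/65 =58/65  =  0.89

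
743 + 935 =1678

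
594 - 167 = 427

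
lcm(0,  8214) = 0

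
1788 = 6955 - 5167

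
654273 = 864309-210036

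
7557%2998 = 1561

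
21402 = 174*123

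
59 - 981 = -922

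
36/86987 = 36/86987= 0.00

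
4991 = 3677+1314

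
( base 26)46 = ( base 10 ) 110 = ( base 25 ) 4A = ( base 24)4e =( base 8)156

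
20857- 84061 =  - 63204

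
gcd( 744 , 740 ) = 4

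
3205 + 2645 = 5850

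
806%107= 57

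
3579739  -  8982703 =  - 5402964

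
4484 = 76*59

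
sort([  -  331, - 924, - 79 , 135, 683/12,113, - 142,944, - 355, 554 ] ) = [ - 924, - 355, - 331, - 142 , - 79, 683/12, 113 , 135, 554,944 ] 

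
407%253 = 154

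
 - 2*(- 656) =1312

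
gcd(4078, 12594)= 2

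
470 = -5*( -94)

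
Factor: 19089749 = 7^1*2727107^1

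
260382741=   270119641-9736900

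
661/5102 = 661/5102 = 0.13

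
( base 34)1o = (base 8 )72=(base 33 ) 1P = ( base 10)58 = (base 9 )64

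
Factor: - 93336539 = -93336539^1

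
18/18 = 1 = 1.00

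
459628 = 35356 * 13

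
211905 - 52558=159347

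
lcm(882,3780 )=26460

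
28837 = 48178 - 19341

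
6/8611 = 6/8611 = 0.00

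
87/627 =29/209  =  0.14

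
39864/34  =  19932/17 =1172.47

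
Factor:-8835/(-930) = 19/2 = 2^(  -  1)*19^1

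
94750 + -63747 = 31003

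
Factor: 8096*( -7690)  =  - 2^6*  5^1 * 11^1 * 23^1*769^1 = - 62258240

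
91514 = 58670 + 32844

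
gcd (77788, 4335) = 1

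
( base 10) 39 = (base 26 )1d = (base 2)100111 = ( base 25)1E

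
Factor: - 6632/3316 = - 2^1 = - 2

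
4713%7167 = 4713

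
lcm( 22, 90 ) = 990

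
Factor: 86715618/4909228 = 2^(-1) * 3^1*11^2*31^1*997^( - 1 )*1231^( - 1)*3853^1 = 43357809/2454614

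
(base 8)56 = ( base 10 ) 46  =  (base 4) 232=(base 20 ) 26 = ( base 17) 2C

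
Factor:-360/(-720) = 1/2= 2^( - 1 )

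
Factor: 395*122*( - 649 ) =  - 2^1*5^1*11^1*59^1*61^1*79^1 = - 31275310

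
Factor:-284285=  -5^1*56857^1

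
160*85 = 13600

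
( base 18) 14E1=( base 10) 7381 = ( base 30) 861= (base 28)9bh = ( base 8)16325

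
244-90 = 154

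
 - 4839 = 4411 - 9250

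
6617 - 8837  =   - 2220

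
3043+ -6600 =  - 3557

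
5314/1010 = 5 + 132/505 = 5.26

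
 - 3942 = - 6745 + 2803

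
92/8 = 23/2 = 11.50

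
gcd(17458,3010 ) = 602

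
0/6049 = 0 = 0.00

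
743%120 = 23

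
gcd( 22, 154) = 22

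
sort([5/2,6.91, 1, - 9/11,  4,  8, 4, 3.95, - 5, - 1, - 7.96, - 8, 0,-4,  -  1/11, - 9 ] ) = [ - 9, - 8, - 7.96,- 5, -4, - 1, - 9/11, -1/11, 0, 1,5/2,3.95, 4, 4, 6.91 , 8 ] 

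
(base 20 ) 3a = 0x46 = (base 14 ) 50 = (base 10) 70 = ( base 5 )240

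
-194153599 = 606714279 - 800867878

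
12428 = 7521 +4907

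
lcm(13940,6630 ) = 543660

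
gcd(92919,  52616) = 1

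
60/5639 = 60/5639   =  0.01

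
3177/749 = 4 + 181/749= 4.24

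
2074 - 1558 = 516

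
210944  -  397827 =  - 186883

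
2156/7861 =308/1123 = 0.27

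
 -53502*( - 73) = 3905646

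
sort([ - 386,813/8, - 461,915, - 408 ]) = [ - 461 , - 408, - 386,813/8, 915 ]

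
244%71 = 31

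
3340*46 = 153640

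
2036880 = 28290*72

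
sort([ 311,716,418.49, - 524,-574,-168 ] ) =[ -574, - 524,-168,311,418.49,716] 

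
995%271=182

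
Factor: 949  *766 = 726934 =2^1*13^1*73^1*383^1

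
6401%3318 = 3083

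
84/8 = 10 + 1/2 = 10.50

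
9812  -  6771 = 3041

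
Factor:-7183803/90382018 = -2^( - 1)*3^1*11^1*647^( - 1 )*69847^(  -  1 )*217691^1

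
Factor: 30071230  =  2^1*5^1*7^1 * 429589^1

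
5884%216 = 52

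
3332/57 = 58  +  26/57=58.46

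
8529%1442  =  1319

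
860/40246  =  430/20123 = 0.02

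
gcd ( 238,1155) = 7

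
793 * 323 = 256139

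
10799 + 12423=23222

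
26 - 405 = - 379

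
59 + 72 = 131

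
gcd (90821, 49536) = 1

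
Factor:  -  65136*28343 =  - 2^4*3^1 * 7^1*23^1*59^1*4049^1 = - 1846149648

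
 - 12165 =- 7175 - 4990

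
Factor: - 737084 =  -2^2  *184271^1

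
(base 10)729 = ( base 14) 3a1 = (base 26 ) 121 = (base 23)18G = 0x2D9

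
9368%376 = 344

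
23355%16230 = 7125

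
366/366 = 1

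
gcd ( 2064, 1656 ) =24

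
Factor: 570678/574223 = 2^1*3^1*13^( - 1 )*227^1 * 419^1*44171^(- 1 )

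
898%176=18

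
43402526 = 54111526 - 10709000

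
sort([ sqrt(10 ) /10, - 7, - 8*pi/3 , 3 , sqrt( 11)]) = [-8*pi/3, - 7,sqrt( 10)/10 , 3, sqrt (11)]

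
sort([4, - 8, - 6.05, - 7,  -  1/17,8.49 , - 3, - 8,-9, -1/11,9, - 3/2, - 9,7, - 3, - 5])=[ - 9, - 9,-8, -8, - 7,- 6.05, - 5, - 3, - 3, - 3/2,  -  1/11 , - 1/17, 4,  7, 8.49, 9] 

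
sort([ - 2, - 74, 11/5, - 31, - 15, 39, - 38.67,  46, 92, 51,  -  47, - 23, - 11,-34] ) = [-74,-47, - 38.67,  -  34, -31, - 23, -15, - 11,  -  2,11/5, 39 , 46, 51, 92 ]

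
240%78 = 6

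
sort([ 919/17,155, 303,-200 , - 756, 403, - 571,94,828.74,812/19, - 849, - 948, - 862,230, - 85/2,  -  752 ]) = [ - 948, - 862, - 849 , - 756, - 752, - 571, - 200,-85/2,812/19,919/17,  94,155,230, 303, 403,828.74]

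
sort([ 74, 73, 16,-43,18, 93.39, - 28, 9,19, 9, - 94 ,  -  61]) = [  -  94, - 61, - 43,- 28  ,  9,  9, 16,18, 19,  73,  74 , 93.39]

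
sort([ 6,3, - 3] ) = [ - 3,3, 6] 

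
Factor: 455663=13^1 * 35051^1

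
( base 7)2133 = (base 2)1011110111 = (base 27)113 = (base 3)1001010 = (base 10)759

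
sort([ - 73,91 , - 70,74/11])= [ - 73, - 70,74/11, 91 ] 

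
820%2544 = 820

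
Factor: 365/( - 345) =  - 73/69 = - 3^( - 1 )*23^( - 1 )*73^1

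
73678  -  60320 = 13358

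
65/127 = 65/127= 0.51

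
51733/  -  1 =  - 51733+ 0/1 =- 51733.00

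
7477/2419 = 7477/2419 = 3.09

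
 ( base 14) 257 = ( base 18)181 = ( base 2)111010101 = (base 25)IJ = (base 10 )469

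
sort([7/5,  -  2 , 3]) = [ - 2,7/5,3] 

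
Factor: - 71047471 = - 11^1*17^2*22349^1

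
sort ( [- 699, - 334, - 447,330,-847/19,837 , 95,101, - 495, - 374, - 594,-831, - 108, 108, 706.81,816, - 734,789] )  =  [ - 831, - 734, - 699, - 594 , - 495, - 447, - 374,-334, - 108, - 847/19,95,101,108, 330,706.81,  789,816,  837 ] 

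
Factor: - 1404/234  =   - 6= - 2^1*3^1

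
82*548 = 44936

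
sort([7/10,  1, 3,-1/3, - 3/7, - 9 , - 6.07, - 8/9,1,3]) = [ - 9, - 6.07, - 8/9,-3/7, - 1/3,  7/10,1,1, 3,3]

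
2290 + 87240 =89530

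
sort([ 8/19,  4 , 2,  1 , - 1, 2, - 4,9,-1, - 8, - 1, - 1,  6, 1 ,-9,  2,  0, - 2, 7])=[ - 9,  -  8, -4 ,-2, - 1, -1,- 1, -1, 0,  8/19 , 1,1, 2,2, 2,4,  6, 7,9]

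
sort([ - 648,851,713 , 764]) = [ - 648, 713,764,851]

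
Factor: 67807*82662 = 2^1*3^1 * 23^1 * 599^1*67807^1 = 5605062234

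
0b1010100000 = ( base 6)3040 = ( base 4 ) 22200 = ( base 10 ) 672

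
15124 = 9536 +5588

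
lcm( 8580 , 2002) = 60060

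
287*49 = 14063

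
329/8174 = 329/8174 =0.04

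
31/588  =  31/588 = 0.05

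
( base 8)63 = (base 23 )25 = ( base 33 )1i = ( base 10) 51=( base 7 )102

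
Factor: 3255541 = 389^1*8369^1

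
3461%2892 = 569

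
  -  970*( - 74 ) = 71780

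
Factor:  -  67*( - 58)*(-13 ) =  - 2^1*13^1*29^1*67^1=- 50518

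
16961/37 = 458 +15/37 = 458.41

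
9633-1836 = 7797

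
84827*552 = 46824504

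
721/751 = 721/751 = 0.96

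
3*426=1278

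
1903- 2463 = -560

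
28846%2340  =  766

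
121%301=121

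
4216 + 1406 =5622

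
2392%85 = 12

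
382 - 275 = 107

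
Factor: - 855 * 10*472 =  - 2^4*3^2 * 5^2*19^1*59^1 = - 4035600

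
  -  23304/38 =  - 11652/19 = - 613.26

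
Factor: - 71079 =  - 3^1*19^1*29^1*43^1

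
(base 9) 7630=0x15f0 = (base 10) 5616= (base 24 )9I0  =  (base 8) 12760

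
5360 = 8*670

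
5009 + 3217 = 8226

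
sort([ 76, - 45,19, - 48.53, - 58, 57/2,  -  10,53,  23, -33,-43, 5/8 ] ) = [-58, - 48.53,-45, - 43, - 33,-10,  5/8, 19,23,57/2, 53, 76] 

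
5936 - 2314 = 3622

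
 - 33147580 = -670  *49474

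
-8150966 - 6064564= -14215530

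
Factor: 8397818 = 2^1 * 11^1 * 13^1*29363^1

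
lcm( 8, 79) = 632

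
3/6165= 1/2055=   0.00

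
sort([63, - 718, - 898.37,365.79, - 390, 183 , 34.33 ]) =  [ - 898.37, - 718, - 390,34.33, 63, 183, 365.79 ]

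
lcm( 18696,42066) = 168264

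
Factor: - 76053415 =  - 5^1*151^1*100733^1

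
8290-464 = 7826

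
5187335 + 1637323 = 6824658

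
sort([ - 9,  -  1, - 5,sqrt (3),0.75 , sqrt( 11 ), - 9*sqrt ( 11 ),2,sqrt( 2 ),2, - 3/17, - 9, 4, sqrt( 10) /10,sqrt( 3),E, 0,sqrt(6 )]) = [-9 * sqrt(11 ),-9, - 9, - 5, - 1, - 3/17,0,sqrt( 10)/10,0.75, sqrt( 2 ), sqrt( 3), sqrt( 3 ),2,  2,sqrt( 6), E,sqrt( 11 ), 4]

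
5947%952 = 235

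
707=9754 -9047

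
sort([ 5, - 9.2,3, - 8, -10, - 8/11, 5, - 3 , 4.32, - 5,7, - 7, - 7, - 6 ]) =[ - 10,  -  9.2, - 8 ,-7, - 7, - 6 , - 5, -3, -8/11,3,4.32,5, 5, 7]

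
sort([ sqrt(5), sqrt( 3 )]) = [sqrt(3 ),sqrt( 5) ]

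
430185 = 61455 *7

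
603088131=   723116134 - 120028003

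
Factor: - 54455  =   - 5^1*10891^1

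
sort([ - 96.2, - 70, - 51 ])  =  [ - 96.2, - 70, - 51 ] 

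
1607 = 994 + 613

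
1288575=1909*675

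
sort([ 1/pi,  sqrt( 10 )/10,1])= [ sqrt (10 ) /10,1/pi,1 ]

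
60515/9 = 6723  +  8/9 = 6723.89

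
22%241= 22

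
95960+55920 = 151880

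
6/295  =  6/295 = 0.02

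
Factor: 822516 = 2^2*3^1*68543^1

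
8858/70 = 126 + 19/35 = 126.54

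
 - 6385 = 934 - 7319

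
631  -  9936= - 9305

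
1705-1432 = 273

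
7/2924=7/2924 =0.00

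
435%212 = 11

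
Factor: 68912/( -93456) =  - 3^(  -  2)*11^( - 1 ) * 73^1 = - 73/99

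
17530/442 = 8765/221 = 39.66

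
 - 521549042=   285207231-806756273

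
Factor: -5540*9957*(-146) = 2^3*3^1*5^1*73^1*277^1*3319^1=8053619880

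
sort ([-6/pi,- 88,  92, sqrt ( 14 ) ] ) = [-88,-6/pi, sqrt (14 ),92 ] 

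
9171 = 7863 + 1308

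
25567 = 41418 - 15851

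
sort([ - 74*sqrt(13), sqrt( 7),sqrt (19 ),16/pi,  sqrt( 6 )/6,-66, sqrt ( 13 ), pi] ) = [ - 74*sqrt( 13),-66,sqrt( 6 ) /6, sqrt(7 ), pi, sqrt( 13 ),sqrt(19 ),16/pi]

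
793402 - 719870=73532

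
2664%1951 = 713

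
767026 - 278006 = 489020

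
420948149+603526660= 1024474809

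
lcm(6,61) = 366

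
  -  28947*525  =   - 15197175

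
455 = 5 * 91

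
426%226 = 200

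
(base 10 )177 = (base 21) 89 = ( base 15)bc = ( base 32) 5h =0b10110001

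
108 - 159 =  - 51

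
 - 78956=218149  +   - 297105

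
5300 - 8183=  - 2883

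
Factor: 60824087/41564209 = 37^(  -  2) *97^ ( - 1) * 313^ (-1) * 60824087^1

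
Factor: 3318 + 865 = 4183  =  47^1*89^1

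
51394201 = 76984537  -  25590336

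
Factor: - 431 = -431^1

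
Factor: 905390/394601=2^1 * 5^1 * 37^1 * 2447^1 * 394601^ (  -  1) 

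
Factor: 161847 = 3^2*7^2 * 367^1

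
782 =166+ 616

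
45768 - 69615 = -23847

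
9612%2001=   1608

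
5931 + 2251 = 8182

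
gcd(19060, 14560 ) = 20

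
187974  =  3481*54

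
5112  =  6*852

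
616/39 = 15 + 31/39 = 15.79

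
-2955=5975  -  8930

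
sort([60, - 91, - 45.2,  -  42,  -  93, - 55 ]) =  [-93,-91, - 55,- 45.2, - 42, 60]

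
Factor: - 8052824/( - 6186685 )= 2^3* 5^( - 1)*13^1*19^( - 1)*65123^( - 1) * 77431^1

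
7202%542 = 156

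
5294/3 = 1764 +2/3 = 1764.67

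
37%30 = 7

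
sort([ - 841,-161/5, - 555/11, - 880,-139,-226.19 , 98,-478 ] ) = [-880, - 841,  -  478,-226.19,-139, - 555/11 , - 161/5,98] 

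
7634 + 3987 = 11621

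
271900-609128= -337228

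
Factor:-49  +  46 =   -  3 = -3^1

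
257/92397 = 257/92397 = 0.00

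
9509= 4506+5003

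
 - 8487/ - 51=2829/17 = 166.41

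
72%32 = 8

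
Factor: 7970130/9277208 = 2^( - 2)*3^3 *5^1*7^1 * 109^ ( - 1 )*4217^1*10639^ ( - 1) = 3985065/4638604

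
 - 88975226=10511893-99487119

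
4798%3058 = 1740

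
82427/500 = 164+ 427/500 = 164.85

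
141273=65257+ 76016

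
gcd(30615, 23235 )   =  15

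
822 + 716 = 1538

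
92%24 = 20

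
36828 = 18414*2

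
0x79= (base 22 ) 5b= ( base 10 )121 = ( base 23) 56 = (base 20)61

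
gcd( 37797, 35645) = 1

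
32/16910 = 16/8455 = 0.00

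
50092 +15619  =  65711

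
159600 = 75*2128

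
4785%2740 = 2045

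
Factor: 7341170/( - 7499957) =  - 2^1 * 5^1*37^1*101^( - 1)*19841^1*74257^ ( - 1 )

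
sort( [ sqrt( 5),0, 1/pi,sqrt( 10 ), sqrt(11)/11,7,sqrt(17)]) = [ 0,sqrt( 11) /11,1/pi, sqrt(5 ) , sqrt(10),sqrt(17), 7 ]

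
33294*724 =24104856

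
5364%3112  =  2252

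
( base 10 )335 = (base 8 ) 517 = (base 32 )AF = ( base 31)AP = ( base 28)br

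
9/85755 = 3/28585= 0.00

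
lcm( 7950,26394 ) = 659850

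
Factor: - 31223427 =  - 3^1*41^1 * 97^1 * 2617^1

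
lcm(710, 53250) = 53250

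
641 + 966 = 1607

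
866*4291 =3716006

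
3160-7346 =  - 4186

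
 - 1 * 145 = -145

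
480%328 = 152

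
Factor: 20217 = 3^1* 23^1* 293^1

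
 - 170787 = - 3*56929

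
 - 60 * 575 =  - 34500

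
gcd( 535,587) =1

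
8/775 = 8/775 =0.01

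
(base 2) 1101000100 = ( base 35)nv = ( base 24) 1ak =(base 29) SO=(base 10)836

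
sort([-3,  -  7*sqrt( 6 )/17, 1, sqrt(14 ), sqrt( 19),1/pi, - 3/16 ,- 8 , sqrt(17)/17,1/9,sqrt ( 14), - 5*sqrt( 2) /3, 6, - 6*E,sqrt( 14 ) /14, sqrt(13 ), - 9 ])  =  [ - 6*E, - 9,  -  8,  -  3, - 5*sqrt( 2)/3, - 7*sqrt( 6)/17, - 3/16, 1/9,  sqrt( 17) /17,  sqrt(14) /14,1/pi, 1, sqrt(13 ),  sqrt( 14),  sqrt(14 ), sqrt ( 19), 6]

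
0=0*2985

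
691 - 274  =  417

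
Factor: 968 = 2^3*11^2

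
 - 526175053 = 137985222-664160275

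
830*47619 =39523770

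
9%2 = 1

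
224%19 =15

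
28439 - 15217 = 13222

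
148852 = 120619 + 28233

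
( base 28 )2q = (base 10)82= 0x52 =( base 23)3D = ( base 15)57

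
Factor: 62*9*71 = 39618 = 2^1* 3^2*31^1*71^1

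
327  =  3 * 109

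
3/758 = 3/758 = 0.00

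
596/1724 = 149/431 = 0.35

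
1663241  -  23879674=-22216433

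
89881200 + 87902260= 177783460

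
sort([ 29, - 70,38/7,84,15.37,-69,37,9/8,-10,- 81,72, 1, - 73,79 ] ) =[-81, - 73,-70, - 69, - 10,1,9/8,38/7, 15.37,29 , 37,72,79, 84]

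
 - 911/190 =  - 911/190   =  -4.79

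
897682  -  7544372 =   -  6646690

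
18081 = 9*2009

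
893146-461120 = 432026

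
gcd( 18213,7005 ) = 1401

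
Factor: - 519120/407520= - 2^ ( - 1 )*7^1 * 103^1*283^( - 1) = - 721/566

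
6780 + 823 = 7603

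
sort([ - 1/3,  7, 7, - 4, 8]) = [ - 4, - 1/3,7, 7,8]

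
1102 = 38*29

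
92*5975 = 549700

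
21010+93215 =114225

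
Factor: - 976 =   -  2^4*61^1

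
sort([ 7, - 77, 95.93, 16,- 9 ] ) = [  -  77, - 9, 7,16, 95.93]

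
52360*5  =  261800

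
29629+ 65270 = 94899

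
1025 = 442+583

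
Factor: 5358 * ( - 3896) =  -2^4*3^1*19^1*47^1*487^1 = -20874768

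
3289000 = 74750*44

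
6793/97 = 6793/97  =  70.03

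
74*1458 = 107892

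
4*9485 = 37940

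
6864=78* 88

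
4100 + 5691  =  9791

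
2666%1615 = 1051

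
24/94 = 12/47 = 0.26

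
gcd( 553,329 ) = 7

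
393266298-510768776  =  -117502478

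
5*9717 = 48585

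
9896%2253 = 884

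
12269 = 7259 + 5010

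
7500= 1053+6447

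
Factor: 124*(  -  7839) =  - 972036=- 2^2*3^2*13^1*31^1*67^1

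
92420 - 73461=18959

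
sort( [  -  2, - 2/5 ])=[-2, - 2/5]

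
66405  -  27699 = 38706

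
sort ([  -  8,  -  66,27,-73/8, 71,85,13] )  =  [ - 66 ,-73/8, - 8,  13,  27,71 , 85]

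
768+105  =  873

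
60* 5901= 354060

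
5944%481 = 172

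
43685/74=43685/74 = 590.34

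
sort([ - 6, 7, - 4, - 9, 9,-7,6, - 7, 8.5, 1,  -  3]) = [ - 9, - 7, - 7, -6,-4, - 3 , 1, 6,  7, 8.5, 9 ]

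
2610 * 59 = 153990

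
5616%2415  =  786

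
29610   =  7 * 4230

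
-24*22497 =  - 539928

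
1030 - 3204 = - 2174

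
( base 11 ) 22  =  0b11000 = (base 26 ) o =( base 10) 24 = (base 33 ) O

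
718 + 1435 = 2153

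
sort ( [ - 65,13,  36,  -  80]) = [ - 80,-65 , 13,36 ] 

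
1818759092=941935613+876823479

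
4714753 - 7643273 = -2928520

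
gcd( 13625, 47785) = 5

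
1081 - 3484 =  - 2403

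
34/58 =17/29 = 0.59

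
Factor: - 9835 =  - 5^1*7^1*281^1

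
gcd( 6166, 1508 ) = 2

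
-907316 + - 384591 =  - 1291907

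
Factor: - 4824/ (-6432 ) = 2^( - 2 ) * 3^1 = 3/4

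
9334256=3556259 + 5777997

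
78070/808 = 39035/404=96.62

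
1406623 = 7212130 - 5805507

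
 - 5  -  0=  - 5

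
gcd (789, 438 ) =3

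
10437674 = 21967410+-11529736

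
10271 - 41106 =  - 30835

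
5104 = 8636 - 3532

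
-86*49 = -4214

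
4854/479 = 4854/479 = 10.13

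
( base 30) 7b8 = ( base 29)7pq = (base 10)6638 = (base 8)14756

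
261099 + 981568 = 1242667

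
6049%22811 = 6049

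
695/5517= 695/5517 =0.13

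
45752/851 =45752/851 = 53.76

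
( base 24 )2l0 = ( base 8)3170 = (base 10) 1656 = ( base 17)5C7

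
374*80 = 29920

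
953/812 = 953/812 = 1.17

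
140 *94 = 13160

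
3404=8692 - 5288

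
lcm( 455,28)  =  1820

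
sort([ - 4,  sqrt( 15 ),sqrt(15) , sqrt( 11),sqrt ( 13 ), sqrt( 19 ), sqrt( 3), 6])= [ - 4 , sqrt( 3),sqrt(11),sqrt( 13), sqrt( 15), sqrt(15), sqrt ( 19),6]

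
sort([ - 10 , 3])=[ - 10, 3]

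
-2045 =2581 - 4626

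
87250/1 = 87250 = 87250.00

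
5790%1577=1059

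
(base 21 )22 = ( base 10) 44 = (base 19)26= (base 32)1C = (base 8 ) 54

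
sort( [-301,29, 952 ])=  [ - 301, 29 , 952]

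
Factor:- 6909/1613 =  - 3^1*7^2*47^1*1613^ (-1)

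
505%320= 185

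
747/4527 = 83/503 = 0.17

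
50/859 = 50/859 = 0.06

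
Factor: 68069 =43^1*1583^1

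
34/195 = 34/195 = 0.17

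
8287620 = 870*9526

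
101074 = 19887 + 81187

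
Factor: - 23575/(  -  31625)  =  41/55=   5^( - 1 )*11^( - 1)*41^1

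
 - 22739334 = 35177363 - 57916697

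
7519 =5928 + 1591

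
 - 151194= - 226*669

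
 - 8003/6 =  - 1334 + 1/6 = - 1333.83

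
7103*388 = 2755964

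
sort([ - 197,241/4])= [ - 197, 241/4]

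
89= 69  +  20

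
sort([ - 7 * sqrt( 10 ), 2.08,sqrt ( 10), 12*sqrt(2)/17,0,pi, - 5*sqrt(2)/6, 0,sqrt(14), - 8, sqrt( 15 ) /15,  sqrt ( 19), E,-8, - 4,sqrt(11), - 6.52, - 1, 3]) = [ - 7 * sqrt( 10 ), - 8, - 8, - 6.52 , - 4, - 5*sqrt(2)/6, - 1, 0,0, sqrt( 15) /15,12*sqrt(2) /17,2.08, E, 3,  pi , sqrt(10 ), sqrt (11),sqrt( 14),sqrt(19) ]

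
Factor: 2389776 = 2^4*3^1*49787^1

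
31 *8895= 275745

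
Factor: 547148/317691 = 2^2 *3^( - 2)*7^1* 11^( - 1 )*3209^( - 1 )*19541^1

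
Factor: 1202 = 2^1*601^1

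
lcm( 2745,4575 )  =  13725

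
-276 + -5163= - 5439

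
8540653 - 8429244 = 111409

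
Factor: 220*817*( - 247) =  - 44395780 = -  2^2 * 5^1*11^1*13^1*19^2*43^1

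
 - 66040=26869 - 92909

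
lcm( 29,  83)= 2407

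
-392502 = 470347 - 862849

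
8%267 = 8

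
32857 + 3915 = 36772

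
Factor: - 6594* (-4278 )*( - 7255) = -2^2*3^2*5^1*7^1*23^1*31^1 * 157^1*1451^1 = - 204657252660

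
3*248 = 744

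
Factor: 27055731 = 3^1 * 103^1*87559^1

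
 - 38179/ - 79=483 + 22/79 =483.28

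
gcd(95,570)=95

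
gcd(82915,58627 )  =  23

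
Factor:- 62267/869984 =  - 71/992 = - 2^(-5)*31^(-1 ) * 71^1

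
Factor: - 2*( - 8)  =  2^4 = 16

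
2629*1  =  2629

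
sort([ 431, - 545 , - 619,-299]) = [ - 619,-545,  -  299, 431]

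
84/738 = 14/123 = 0.11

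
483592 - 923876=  - 440284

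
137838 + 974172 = 1112010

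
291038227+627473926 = 918512153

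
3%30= 3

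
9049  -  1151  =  7898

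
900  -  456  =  444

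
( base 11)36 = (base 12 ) 33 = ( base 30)19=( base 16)27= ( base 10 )39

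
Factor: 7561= 7561^1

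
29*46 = 1334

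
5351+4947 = 10298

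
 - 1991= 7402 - 9393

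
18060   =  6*3010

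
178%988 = 178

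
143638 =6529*22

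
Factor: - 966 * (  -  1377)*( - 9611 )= - 12784379202=- 2^1*3^5*7^2* 17^1*23^1* 1373^1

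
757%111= 91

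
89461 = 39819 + 49642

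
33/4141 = 33/4141 = 0.01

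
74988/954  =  4166/53 = 78.60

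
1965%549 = 318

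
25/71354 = 25/71354 = 0.00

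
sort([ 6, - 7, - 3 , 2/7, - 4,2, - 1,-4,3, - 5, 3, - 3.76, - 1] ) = [  -  7, - 5 , - 4, - 4,- 3.76, - 3 , - 1, - 1, 2/7,2,3, 3, 6]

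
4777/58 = 4777/58 = 82.36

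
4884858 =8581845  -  3696987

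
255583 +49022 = 304605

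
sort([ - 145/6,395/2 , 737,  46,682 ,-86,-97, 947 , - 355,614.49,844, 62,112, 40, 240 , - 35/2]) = [ - 355,-97, - 86, - 145/6,-35/2, 40, 46,62,112, 395/2,240 , 614.49, 682, 737, 844, 947]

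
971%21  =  5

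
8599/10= 8599/10 = 859.90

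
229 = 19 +210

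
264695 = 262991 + 1704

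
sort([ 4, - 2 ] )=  [-2,4 ] 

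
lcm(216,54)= 216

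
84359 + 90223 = 174582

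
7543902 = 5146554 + 2397348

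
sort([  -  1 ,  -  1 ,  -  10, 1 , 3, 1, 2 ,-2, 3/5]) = [ - 10 ,  -  2 ,-1,- 1,  3/5,1,  1,  2,3] 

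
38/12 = 3 + 1/6 = 3.17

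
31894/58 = 549 +26/29 = 549.90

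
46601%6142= 3607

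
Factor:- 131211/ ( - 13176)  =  239/24  =  2^( - 3)*3^(  -  1 )*239^1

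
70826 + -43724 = 27102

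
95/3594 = 95/3594 = 0.03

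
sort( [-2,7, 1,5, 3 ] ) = [-2, 1,  3, 5,7 ] 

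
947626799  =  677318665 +270308134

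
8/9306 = 4/4653 = 0.00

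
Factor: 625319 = 625319^1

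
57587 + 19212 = 76799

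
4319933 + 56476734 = 60796667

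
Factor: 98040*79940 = 7837317600=2^5*3^1*5^2*7^1  *  19^1 * 43^1*571^1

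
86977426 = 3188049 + 83789377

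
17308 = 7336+9972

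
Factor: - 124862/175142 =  - 149/209 = - 11^( - 1)*19^(  -  1)*149^1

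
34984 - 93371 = - 58387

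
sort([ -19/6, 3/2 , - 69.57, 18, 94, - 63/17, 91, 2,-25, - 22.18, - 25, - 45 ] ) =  [ - 69.57, - 45, - 25, - 25,  -  22.18,- 63/17,- 19/6,3/2, 2, 18,91,  94 ]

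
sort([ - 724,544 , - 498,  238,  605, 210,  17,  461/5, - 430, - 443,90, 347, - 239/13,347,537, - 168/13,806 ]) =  [ - 724, - 498, - 443 , -430, - 239/13,  -  168/13,  17, 90,461/5,210 , 238,347, 347, 537, 544,605,806] 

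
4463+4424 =8887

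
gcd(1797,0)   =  1797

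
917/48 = 917/48 = 19.10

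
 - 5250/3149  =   - 2 + 1048/3149 = - 1.67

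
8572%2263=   1783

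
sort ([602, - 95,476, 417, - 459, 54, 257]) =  [ - 459, - 95, 54, 257, 417, 476, 602 ] 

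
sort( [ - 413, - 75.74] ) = [ - 413, - 75.74 ]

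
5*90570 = 452850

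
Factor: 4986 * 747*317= 1180679814=2^1 * 3^4*83^1*277^1 *317^1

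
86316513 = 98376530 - 12060017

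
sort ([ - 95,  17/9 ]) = [ - 95,17/9 ] 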